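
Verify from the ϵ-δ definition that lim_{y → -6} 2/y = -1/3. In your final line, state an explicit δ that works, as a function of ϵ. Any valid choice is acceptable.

δ = min(3, 9ϵ)

Let ϵ > 0 be given. We seek δ > 0 such that 0 < |y + 6| < δ implies |2/y + 1/3| < ϵ.
|2/y + 1/3| = 2·|-6 − y|/(6·|y|) = 2|y + 6|/(6|y|).
Require δ ≤ 3 so that |y| > 6 − 3 = 3, hence 6|y| > 18.
Then |2/y + 1/3| < 2|y + 6|/18, which is < ϵ when |y + 6| < 9ϵ.
Take δ = min(3, 9ϵ). Then 0 < |y + 6| < δ gives both |y + 6| < 3 and |y + 6| < 9ϵ, so |2/y + 1/3| < ϵ.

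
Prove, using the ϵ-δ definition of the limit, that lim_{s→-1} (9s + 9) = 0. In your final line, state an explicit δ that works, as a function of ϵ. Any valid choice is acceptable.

Suppose ϵ > 0. We need δ > 0 so that 0 < |s + 1| < δ implies |(9s + 9)| < ϵ.
|(9s + 9)| = |9s + 9| = 9|s + 1|.
Thus it suffices that |s + 1| < ϵ/9.
Take δ = ϵ/9. If 0 < |s + 1| < δ then |(9s + 9)| = 9|s + 1| < 9·(ϵ/9) = ϵ.

δ = ϵ/9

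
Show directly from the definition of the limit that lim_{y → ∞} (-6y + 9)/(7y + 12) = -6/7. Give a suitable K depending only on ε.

K = (135/49)/ε

Let ε > 0 be given. We seek K > 0 such that y > K implies |(-6y + 9)/(7y + 12) + 6/7| < ε.
(-6y + 9)/(7y + 12) + 6/7 = (7(-6y + 9) − (-6)(7y + 12)) / (7(7y + 12)) = 135/(7(7y + 12)).
For y > 0 we have 7y + 12 > 7y, so |(-6y + 9)/(7y + 12) + 6/7| = 135/(7(7y + 12)) < 135/(7·7y) = (135/49)/y.
Thus |(-6y + 9)/(7y + 12) + 6/7| < ε whenever y > (135/49)/ε.
Take K = (135/49)/ε. If y > K then |(-6y + 9)/(7y + 12) + 6/7| < (135/49)/y < ε.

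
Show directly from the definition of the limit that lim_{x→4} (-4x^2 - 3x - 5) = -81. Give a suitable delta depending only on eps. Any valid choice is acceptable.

Fix eps > 0. We want delta > 0 such that 0 < |x − 4| < delta implies |(-4x^2 - 3x - 5) + 81| < eps.
(-4x^2 - 3x - 5) + 81 = -4x^2 - 3x + 76 = (x − 4)(-4x - 19).
So |(-4x^2 - 3x - 5) + 81| = |x − 4|·|-4x - 19|.
Require delta ≤ 2. Then |x − 4| < 2 gives |x| < 6, and by the triangle inequality |-4x - 19| ≤ 4·6 + 19 = 43.
Hence |(-4x^2 - 3x - 5) + 81| ≤ 43|x − 4| < eps provided |x − 4| < eps/43.
Take delta = min(2, eps/43). Then 0 < |x − 4| < delta gives both |x − 4| < 2 and |x − 4| < eps/43, so |(-4x^2 - 3x - 5) + 81| < eps.

delta = min(2, eps/43)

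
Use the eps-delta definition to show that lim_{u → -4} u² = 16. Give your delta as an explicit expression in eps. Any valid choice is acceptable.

Fix eps > 0. We seek delta > 0 with 0 < |u + 4| < delta ⇒ |u² − 16| < eps.
Factor: u² − 16 = (u + 4)(u - 4), so |u² − 16| = |u + 4|·|u - 4|.
Impose delta ≤ 1 so that |u| < 5; then |u - 4| ≤ 9.
Hence |u² − 16| ≤ 9|u + 4|, which is < eps once |u + 4| < eps/9.
Take delta = min(1, eps/9). If 0 < |u + 4| < delta then both bounds hold and |u² − 16| ≤ 9|u + 4| < 9·(eps/9) = eps.

delta = min(1, eps/9)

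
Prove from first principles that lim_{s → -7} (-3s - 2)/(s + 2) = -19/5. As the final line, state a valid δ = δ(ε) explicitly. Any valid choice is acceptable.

δ = min(5/2, (25/8)ε)

Suppose ε > 0. We want δ > 0 with 0 < |s + 7| < δ ⇒ |(-3s - 2)/(s + 2) + 19/5| < ε.
Combining over a common denominator, (-3s - 2)/(s + 2) + 19/5 = [(-3s - 2)·(-5) − 19·(s + 2)] / [(-5)·(s + 2)] = -4(s + 7) / ((-5)(s + 2)).
So |(-3s - 2)/(s + 2) + 19/5| = 4|s + 7| / (5·|s + 2|).
Require δ ≤ 5/2, so |s + 2| ≥ |-5| − |s + 7| > 5 − 5/2 = 5/2.
Hence |(-3s - 2)/(s + 2) + 19/5| < 4|s + 7|/(5·(5/2)) = (8/25)|s + 7|, which is < ε once |s + 7| < (25/8)ε.
Take δ = min(5/2, (25/8)ε). Then 0 < |s + 7| < δ forces both bounds, so |(-3s - 2)/(s + 2) + 19/5| < ε.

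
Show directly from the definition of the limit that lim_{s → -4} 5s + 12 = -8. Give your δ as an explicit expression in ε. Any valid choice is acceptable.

δ = ε/5

Suppose ε > 0. We need δ > 0 so that 0 < |s + 4| < δ implies |(5s + 12) + 8| < ε.
|(5s + 12) + 8| = |5s + 20| = 5|s + 4|.
Thus it suffices that |s + 4| < ε/5.
Choosing δ = ε/5 gives |(5s + 12) + 8| = 5|s + 4| < ε whenever |s + 4| < δ.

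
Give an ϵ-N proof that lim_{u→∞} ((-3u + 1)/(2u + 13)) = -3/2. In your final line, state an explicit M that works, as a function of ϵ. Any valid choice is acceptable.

M = (41/4)/ϵ

Let ϵ > 0. We seek M > 0 such that u > M implies |(-3u + 1)/(2u + 13) + 3/2| < ϵ.
(-3u + 1)/(2u + 13) + 3/2 = (2(-3u + 1) − (-3)(2u + 13)) / (2(2u + 13)) = 41/(2(2u + 13)).
For u > 0 we have 2u + 13 > 2u, so |(-3u + 1)/(2u + 13) + 3/2| = 41/(2(2u + 13)) < 41/(2·2u) = (41/4)/u.
Thus |(-3u + 1)/(2u + 13) + 3/2| < ϵ whenever u > (41/4)/ϵ.
Take M = (41/4)/ϵ. If u > M then |(-3u + 1)/(2u + 13) + 3/2| < (41/4)/u < ϵ.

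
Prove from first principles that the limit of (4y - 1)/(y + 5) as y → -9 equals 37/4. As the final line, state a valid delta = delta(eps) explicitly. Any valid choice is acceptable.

Suppose eps > 0. We want delta > 0 with 0 < |y + 9| < delta ⇒ |(4y - 1)/(y + 5) − (37/4)| < eps.
Combining over a common denominator, (4y - 1)/(y + 5) − (37/4) = [(4y - 1)·(-4) − (-37)·(y + 5)] / [(-4)·(y + 5)] = 21(y + 9) / ((-4)(y + 5)).
So |(4y - 1)/(y + 5) − (37/4)| = 21|y + 9| / (4·|y + 5|).
Require delta ≤ 2, so |y + 5| ≥ |-4| − |y + 9| > 4 − 2 = 2.
Hence |(4y - 1)/(y + 5) − (37/4)| < 21|y + 9|/(4·2) = (21/8)|y + 9|, which is < eps once |y + 9| < (8/21)eps.
Take delta = min(2, (8/21)eps). Then 0 < |y + 9| < delta forces both bounds, so |(4y - 1)/(y + 5) − (37/4)| < eps.

delta = min(2, (8/21)eps)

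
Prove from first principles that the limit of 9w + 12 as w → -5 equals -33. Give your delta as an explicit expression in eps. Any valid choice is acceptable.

Let eps > 0. We need delta > 0 so that 0 < |w + 5| < delta implies |(9w + 12) + 33| < eps.
|(9w + 12) + 33| = |9w + 45| = 9|w + 5|.
So 9|w + 5| < eps exactly when |w + 5| < eps/9.
Take delta = eps/9. If 0 < |w + 5| < delta then |(9w + 12) + 33| = 9|w + 5| < 9·(eps/9) = eps.

delta = eps/9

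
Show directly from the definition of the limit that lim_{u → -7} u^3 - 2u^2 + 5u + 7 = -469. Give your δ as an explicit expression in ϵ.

Fix ϵ > 0. We want δ > 0 such that 0 < |u + 7| < δ implies |(u^3 - 2u^2 + 5u + 7) + 469| < ϵ.
(u^3 - 2u^2 + 5u + 7) + 469 = u^3 - 2u^2 + 5u + 476 = (u + 7)(u^2 - 9u + 68).
So |(u^3 - 2u^2 + 5u + 7) + 469| = |u + 7|·|u^2 - 9u + 68|.
Require δ ≤ 1. Then |u + 7| < 1 gives |u| < 8, and by the triangle inequality |u^2 - 9u + 68| ≤ 8^2 + 9·8 + 68 = 204.
Hence |(u^3 - 2u^2 + 5u + 7) + 469| ≤ 204|u + 7| < ϵ provided |u + 7| < ϵ/204.
Take δ = min(1, ϵ/204). Then 0 < |u + 7| < δ gives both |u + 7| < 1 and |u + 7| < ϵ/204, so |(u^3 - 2u^2 + 5u + 7) + 469| < ϵ.

δ = min(1, ϵ/204)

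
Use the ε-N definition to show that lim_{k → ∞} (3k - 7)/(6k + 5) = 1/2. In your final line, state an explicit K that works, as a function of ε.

K = (19/12)/ε

Let ε > 0. For k ≥ 1, |(3k - 7)/(6k + 5) − (1/2)| = |-57|/(6(6k + 5)) = 57/(6(6k + 5)).
Since 6k + 5 ≥ 6k for k ≥ 1, this is ≤ 57/(6·6k) = (19/12)/k.
So |(3k - 7)/(6k + 5) − (1/2)| < ε whenever k > (19/12)/ε.
Take K = (19/12)/ε. If k > K then |(3k - 7)/(6k + 5) − (1/2)| ≤ (19/12)/k < ε.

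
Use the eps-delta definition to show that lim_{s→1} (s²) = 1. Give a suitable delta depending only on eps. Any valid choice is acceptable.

delta = min(2, eps/4)

Suppose eps > 0. We seek delta > 0 with 0 < |s − 1| < delta ⇒ |s² − 1| < eps.
Factor: s² − 1 = (s − 1)(s + 1), so |s² − 1| = |s − 1|·|s + 1|.
Restrict delta ≤ 2. Then |s − 1| < 2 gives |s| < 3, so by the triangle inequality |s + 1| ≤ 3 + 1 = 4.
Hence |s² − 1| ≤ 4|s − 1|, which is < eps once |s − 1| < eps/4.
Take delta = min(2, eps/4). If 0 < |s − 1| < delta then both bounds hold and |s² − 1| ≤ 4|s − 1| < 4·(eps/4) = eps.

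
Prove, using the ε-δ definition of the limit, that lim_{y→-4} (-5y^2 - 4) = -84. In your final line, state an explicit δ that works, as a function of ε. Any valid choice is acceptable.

Let ε > 0 be given. We want δ > 0 such that 0 < |y + 4| < δ implies |(-5y^2 - 4) + 84| < ε.
(-5y^2 - 4) + 84 = -5y^2 + 80 = (y + 4)(-5y + 20).
So |(-5y^2 - 4) + 84| = |y + 4|·|-5y + 20|.
Require δ ≤ 1. Then |y + 4| < 1 gives |y| < 5, and by the triangle inequality |-5y + 20| ≤ 5·5 + 20 = 45.
Hence |(-5y^2 - 4) + 84| ≤ 45|y + 4| < ε provided |y + 4| < ε/45.
Take δ = min(1, ε/45). Then 0 < |y + 4| < δ gives both |y + 4| < 1 and |y + 4| < ε/45, so |(-5y^2 - 4) + 84| < ε.

δ = min(1, ε/45)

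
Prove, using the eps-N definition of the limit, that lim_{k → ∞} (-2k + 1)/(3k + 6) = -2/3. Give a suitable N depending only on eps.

N = (5/3)/eps

Let eps > 0 be given. For k ≥ 1, |(-2k + 1)/(3k + 6) + 2/3| = |15|/(3(3k + 6)) = 15/(3(3k + 6)).
Since 3k + 6 ≥ 3k for k ≥ 1, this is ≤ 15/(3·3k) = (5/3)/k.
So |(-2k + 1)/(3k + 6) + 2/3| < eps whenever k > (5/3)/eps.
Take N = (5/3)/eps. If k > N then |(-2k + 1)/(3k + 6) + 2/3| ≤ (5/3)/k < eps.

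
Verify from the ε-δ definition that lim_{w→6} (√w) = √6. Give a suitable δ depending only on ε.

Let ε > 0. We want δ > 0 such that 0 < |w − 6| < δ implies |√w − √6| < ε.
Rationalise: √w − √6 = (w − 6)/(√w + √6), so |√w − √6| = |w − 6|/(√w + √6).
Restrict δ ≤ 6 so that |w − 6| < 6 forces w > 0, and then √w + √6 > √6.
Hence |√w − √6| < |w − 6|/√6, which is < ε once |w − 6| < √6·ε.
Take δ = min(6, √6·ε). If 0 < |w − 6| < δ then w > 0 and |√w − √6| < |w − 6|/√6 < ε.

δ = min(6, √6·ε)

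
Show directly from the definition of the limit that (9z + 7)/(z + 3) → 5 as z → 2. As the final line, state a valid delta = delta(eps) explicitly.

delta = min(5/2, (5/8)eps)

Let eps > 0 be given. We want delta > 0 with 0 < |z − 2| < delta ⇒ |(9z + 7)/(z + 3) − 5| < eps.
Combining over a common denominator, (9z + 7)/(z + 3) − 5 = [(9z + 7)·5 − 25·(z + 3)] / [5·(z + 3)] = 20(z − 2) / (5(z + 3)).
So |(9z + 7)/(z + 3) − 5| = 20|z − 2| / (5·|z + 3|).
Require delta ≤ 5/2, so |z + 3| ≥ |5| − |z − 2| > 5 − 5/2 = 5/2.
Hence |(9z + 7)/(z + 3) − 5| < 20|z − 2|/(5·(5/2)) = (8/5)|z − 2|, which is < eps once |z − 2| < (5/8)eps.
Take delta = min(5/2, (5/8)eps). Then 0 < |z − 2| < delta forces both bounds, so |(9z + 7)/(z + 3) − 5| < eps.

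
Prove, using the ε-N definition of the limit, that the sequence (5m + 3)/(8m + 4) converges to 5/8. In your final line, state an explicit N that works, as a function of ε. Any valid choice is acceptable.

N = (1/16)/ε

Fix ε > 0. For m ≥ 1, |(5m + 3)/(8m + 4) − (5/8)| = |4|/(8(8m + 4)) = 4/(8(8m + 4)).
Since 8m + 4 ≥ 8m for m ≥ 1, this is ≤ 4/(8·8m) = (1/16)/m.
So |(5m + 3)/(8m + 4) − (5/8)| < ε whenever m > (1/16)/ε.
Take N = (1/16)/ε. If m > N then |(5m + 3)/(8m + 4) − (5/8)| ≤ (1/16)/m < ε.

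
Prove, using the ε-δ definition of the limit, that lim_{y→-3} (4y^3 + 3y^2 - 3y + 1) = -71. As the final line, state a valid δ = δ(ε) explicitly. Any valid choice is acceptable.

Fix ε > 0. We want δ > 0 such that 0 < |y + 3| < δ implies |(4y^3 + 3y^2 - 3y + 1) + 71| < ε.
(4y^3 + 3y^2 - 3y + 1) + 71 = 4y^3 + 3y^2 - 3y + 72 = (y + 3)(4y^2 - 9y + 24).
So |(4y^3 + 3y^2 - 3y + 1) + 71| = |y + 3|·|4y^2 - 9y + 24|.
Assume first that |y + 3| < 1, so |y| < 4. Then |4y^2 - 9y + 24| ≤ 4·4^2 + 9·4 + 24 = 124.
Hence |(4y^3 + 3y^2 - 3y + 1) + 71| ≤ 124|y + 3| < ε provided |y + 3| < ε/124.
Take δ = min(1, ε/124). Then 0 < |y + 3| < δ gives both |y + 3| < 1 and |y + 3| < ε/124, so |(4y^3 + 3y^2 - 3y + 1) + 71| < ε.

δ = min(1, ε/124)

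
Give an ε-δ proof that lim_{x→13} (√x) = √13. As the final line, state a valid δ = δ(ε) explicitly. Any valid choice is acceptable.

Let ε > 0 be given. We want δ > 0 such that 0 < |x − 13| < δ implies |√x − √13| < ε.
Multiplying by the conjugate, |√x − √13| = |x − 13|/(√x + √13).
Restrict δ ≤ 13 so that |x − 13| < 13 forces x > 0, and then √x + √13 > √13.
Hence |√x − √13| < |x − 13|/√13, which is < ε once |x − 13| < √13·ε.
Take δ = min(13, √13·ε). If 0 < |x − 13| < δ then x > 0 and |√x − √13| < |x − 13|/√13 < ε.

δ = min(13, √13·ε)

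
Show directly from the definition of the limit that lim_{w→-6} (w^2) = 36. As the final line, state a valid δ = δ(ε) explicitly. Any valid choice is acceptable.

Suppose ε > 0. We seek δ > 0 with 0 < |w + 6| < δ ⇒ |w^2 − 36| < ε.
Factor: w^2 − 36 = (w + 6)(w - 6), so |w^2 − 36| = |w + 6|·|w - 6|.
Restrict δ ≤ 2. Then |w + 6| < 2 gives |w| < 8, so by the triangle inequality |w - 6| ≤ 8 + 6 = 14.
Hence |w^2 − 36| ≤ 14|w + 6|, which is < ε once |w + 6| < ε/14.
Take δ = min(2, ε/14). If 0 < |w + 6| < δ then both bounds hold and |w^2 − 36| ≤ 14|w + 6| < 14·(ε/14) = ε.

δ = min(2, ε/14)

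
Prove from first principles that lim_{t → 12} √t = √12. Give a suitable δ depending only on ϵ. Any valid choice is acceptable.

Let ϵ > 0. We want δ > 0 such that 0 < |t − 12| < δ implies |√t − √12| < ϵ.
Multiplying by the conjugate, |√t − √12| = |t − 12|/(√t + √12).
Restrict δ ≤ 12 so that |t − 12| < 12 forces t > 0, and then √t + √12 > √12.
Hence |√t − √12| < |t − 12|/√12, which is < ϵ once |t − 12| < √12·ϵ.
Take δ = min(12, √12·ϵ). If 0 < |t − 12| < δ then t > 0 and |√t − √12| < |t − 12|/√12 < ϵ.

δ = min(12, √12·ϵ)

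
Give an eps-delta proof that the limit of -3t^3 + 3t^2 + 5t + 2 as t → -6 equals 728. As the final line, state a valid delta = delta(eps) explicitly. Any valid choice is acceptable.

delta = min(1, eps/415)

Fix eps > 0. We want delta > 0 such that 0 < |t + 6| < delta implies |(-3t^3 + 3t^2 + 5t + 2) − 728| < eps.
(-3t^3 + 3t^2 + 5t + 2) − 728 = -3t^3 + 3t^2 + 5t - 726 = (t + 6)(-3t^2 + 21t - 121).
So |(-3t^3 + 3t^2 + 5t + 2) − 728| = |t + 6|·|-3t^2 + 21t - 121|.
Assume first that |t + 6| < 1, so |t| < 7. Then |-3t^2 + 21t - 121| ≤ 3·7^2 + 21·7 + 121 = 415.
Hence |(-3t^3 + 3t^2 + 5t + 2) − 728| ≤ 415|t + 6| < eps provided |t + 6| < eps/415.
Take delta = min(1, eps/415). Then 0 < |t + 6| < delta gives both |t + 6| < 1 and |t + 6| < eps/415, so |(-3t^3 + 3t^2 + 5t + 2) − 728| < eps.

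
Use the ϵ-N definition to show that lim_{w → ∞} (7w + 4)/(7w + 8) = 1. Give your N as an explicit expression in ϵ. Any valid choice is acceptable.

N = (4/7)/ϵ

Let ϵ > 0 be given. We seek N > 0 such that w > N implies |(7w + 4)/(7w + 8) − 1| < ϵ.
(7w + 4)/(7w + 8) − 1 = (7(7w + 4) − 7(7w + 8)) / (7(7w + 8)) = -28/(7(7w + 8)).
For w > 0 we have 7w + 8 > 7w, so |(7w + 4)/(7w + 8) − 1| = 28/(7(7w + 8)) < 28/(7·7w) = (4/7)/w.
Thus |(7w + 4)/(7w + 8) − 1| < ϵ whenever w > (4/7)/ϵ.
Take N = (4/7)/ϵ. If w > N then |(7w + 4)/(7w + 8) − 1| < (4/7)/w < ϵ.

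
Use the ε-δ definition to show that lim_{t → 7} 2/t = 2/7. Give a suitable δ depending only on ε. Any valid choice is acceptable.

δ = min(7/2, (49/4)ε)

Let ε > 0. We seek δ > 0 such that 0 < |t − 7| < δ implies |2/t − (2/7)| < ε.
|2/t − (2/7)| = 2·|7 − t|/(7·|t|) = 2|t − 7|/(7|t|).
Restrict δ ≤ 7/2. Then |t − 7| < 7/2 gives |t| > 7/2, so 7|t| > 49/2.
Then |2/t − (2/7)| < 2|t − 7|/(49/2), which is < ε when |t − 7| < (49/4)ε.
Take δ = min(7/2, (49/4)ε). Then 0 < |t − 7| < δ gives both |t − 7| < 7/2 and |t − 7| < (49/4)ε, so |2/t − (2/7)| < ε.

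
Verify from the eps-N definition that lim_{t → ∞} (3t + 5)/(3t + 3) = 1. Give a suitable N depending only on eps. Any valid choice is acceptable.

N = (2/3)/eps

Let eps > 0 be given. We seek N > 0 such that t > N implies |(3t + 5)/(3t + 3) − 1| < eps.
(3t + 5)/(3t + 3) − 1 = (3(3t + 5) − 3(3t + 3)) / (3(3t + 3)) = 6/(3(3t + 3)).
For t > 0 we have 3t + 3 > 3t, so |(3t + 5)/(3t + 3) − 1| = 6/(3(3t + 3)) < 6/(3·3t) = (2/3)/t.
Thus |(3t + 5)/(3t + 3) − 1| < eps whenever t > (2/3)/eps.
Take N = (2/3)/eps. If t > N then |(3t + 5)/(3t + 3) − 1| < (2/3)/t < eps.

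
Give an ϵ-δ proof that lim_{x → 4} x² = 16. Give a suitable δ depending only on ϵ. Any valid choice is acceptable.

Let ϵ > 0 be given. We seek δ > 0 with 0 < |x − 4| < δ ⇒ |x² − 16| < ϵ.
Factor: x² − 16 = (x − 4)(x + 4), so |x² − 16| = |x − 4|·|x + 4|.
Impose δ ≤ 2 so that |x| < 6; then |x + 4| ≤ 10.
Hence |x² − 16| ≤ 10|x − 4|, which is < ϵ once |x − 4| < ϵ/10.
Take δ = min(2, ϵ/10). If 0 < |x − 4| < δ then both bounds hold and |x² − 16| ≤ 10|x − 4| < 10·(ϵ/10) = ϵ.

δ = min(2, ϵ/10)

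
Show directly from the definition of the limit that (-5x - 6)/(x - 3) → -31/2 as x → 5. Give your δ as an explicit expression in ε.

Fix ε > 0. We want δ > 0 with 0 < |x − 5| < δ ⇒ |(-5x - 6)/(x - 3) + 31/2| < ε.
Combining over a common denominator, (-5x - 6)/(x - 3) + 31/2 = [(-5x - 6)·2 − (-31)·(x - 3)] / [2·(x - 3)] = 21(x − 5) / (2(x - 3)).
So |(-5x - 6)/(x - 3) + 31/2| = 21|x − 5| / (2·|x − 3|).
Restrict δ ≤ 1. Then |x − 5| < 1 gives |x − 3| = |(x − 5) + 2| ≥ 2 − 1 = 1.
Hence |(-5x - 6)/(x - 3) + 31/2| < 21|x − 5|/(2·1) = (21/2)|x − 5|, which is < ε once |x − 5| < (2/21)ε.
Take δ = min(1, (2/21)ε). Then 0 < |x − 5| < δ forces both bounds, so |(-5x - 6)/(x - 3) + 31/2| < ε.

δ = min(1, (2/21)ε)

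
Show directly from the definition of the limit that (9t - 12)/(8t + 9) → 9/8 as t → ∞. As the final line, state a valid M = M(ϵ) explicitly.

Let ϵ > 0 be given. We seek M > 0 such that t > M implies |(9t - 12)/(8t + 9) − (9/8)| < ϵ.
(9t - 12)/(8t + 9) − (9/8) = (8(9t - 12) − 9(8t + 9)) / (8(8t + 9)) = -177/(8(8t + 9)).
For t > 0 we have 8t + 9 > 8t, so |(9t - 12)/(8t + 9) − (9/8)| = 177/(8(8t + 9)) < 177/(8·8t) = (177/64)/t.
Thus |(9t - 12)/(8t + 9) − (9/8)| < ϵ whenever t > (177/64)/ϵ.
Take M = (177/64)/ϵ. If t > M then |(9t - 12)/(8t + 9) − (9/8)| < (177/64)/t < ϵ.

M = (177/64)/ϵ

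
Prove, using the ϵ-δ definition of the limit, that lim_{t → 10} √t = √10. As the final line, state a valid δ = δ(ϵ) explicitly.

Fix ϵ > 0. We want δ > 0 such that 0 < |t − 10| < δ implies |√t − √10| < ϵ.
Multiplying by the conjugate, |√t − √10| = |t − 10|/(√t + √10).
Restrict δ ≤ 10 so that |t − 10| < 10 forces t > 0, and then √t + √10 > √10.
Hence |√t − √10| < |t − 10|/√10, which is < ϵ once |t − 10| < √10·ϵ.
Take δ = min(10, √10·ϵ). If 0 < |t − 10| < δ then t > 0 and |√t − √10| < |t − 10|/√10 < ϵ.

δ = min(10, √10·ϵ)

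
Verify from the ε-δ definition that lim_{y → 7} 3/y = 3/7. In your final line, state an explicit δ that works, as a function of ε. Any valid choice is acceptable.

δ = min(7/2, (49/6)ε)

Suppose ε > 0. We seek δ > 0 such that 0 < |y − 7| < δ implies |3/y − (3/7)| < ε.
|3/y − (3/7)| = 3·|7 − y|/(7·|y|) = 3|y − 7|/(7|y|).
Require δ ≤ 7/2 so that |y| > 7 − 7/2 = 7/2, hence 7|y| > 49/2.
Then |3/y − (3/7)| < 3|y − 7|/(49/2), which is < ε when |y − 7| < (49/6)ε.
Take δ = min(7/2, (49/6)ε). Then 0 < |y − 7| < δ gives both |y − 7| < 7/2 and |y − 7| < (49/6)ε, so |3/y − (3/7)| < ε.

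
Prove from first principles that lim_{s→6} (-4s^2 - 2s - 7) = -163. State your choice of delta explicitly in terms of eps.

Fix eps > 0. We want delta > 0 such that 0 < |s − 6| < delta implies |(-4s^2 - 2s - 7) + 163| < eps.
(-4s^2 - 2s - 7) + 163 = -4s^2 - 2s + 156 = (s − 6)(-4s - 26).
So |(-4s^2 - 2s - 7) + 163| = |s − 6|·|-4s - 26|.
Require delta ≤ 1. Then |s − 6| < 1 gives |s| < 7, and by the triangle inequality |-4s - 26| ≤ 4·7 + 26 = 54.
Hence |(-4s^2 - 2s - 7) + 163| ≤ 54|s − 6| < eps provided |s − 6| < eps/54.
Take delta = min(1, eps/54). Then 0 < |s − 6| < delta gives both |s − 6| < 1 and |s − 6| < eps/54, so |(-4s^2 - 2s - 7) + 163| < eps.

delta = min(1, eps/54)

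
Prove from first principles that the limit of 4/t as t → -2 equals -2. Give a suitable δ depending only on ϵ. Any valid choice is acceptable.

Suppose ϵ > 0. We seek δ > 0 such that 0 < |t + 2| < δ implies |4/t + 2| < ϵ.
|4/t + 2| = 4·|-2 − t|/(2·|t|) = 4|t + 2|/(2|t|).
Require δ ≤ 1 so that |t| > 2 − 1 = 1, hence 2|t| > 2.
Then |4/t + 2| < 4|t + 2|/2, which is < ϵ when |t + 2| < (1/2)ϵ.
Take δ = min(1, (1/2)ϵ). Then 0 < |t + 2| < δ gives both |t + 2| < 1 and |t + 2| < (1/2)ϵ, so |4/t + 2| < ϵ.

δ = min(1, (1/2)ϵ)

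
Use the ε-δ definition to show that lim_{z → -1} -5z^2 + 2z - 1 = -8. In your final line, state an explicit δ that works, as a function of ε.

Let ε > 0 be given. We want δ > 0 such that 0 < |z + 1| < δ implies |(-5z^2 + 2z - 1) + 8| < ε.
(-5z^2 + 2z - 1) + 8 = -5z^2 + 2z + 7 = (z + 1)(-5z + 7).
So |(-5z^2 + 2z - 1) + 8| = |z + 1|·|-5z + 7|.
Require δ ≤ 1. Then |z + 1| < 1 gives |z| < 2, and by the triangle inequality |-5z + 7| ≤ 5·2 + 7 = 17.
Hence |(-5z^2 + 2z - 1) + 8| ≤ 17|z + 1| < ε provided |z + 1| < ε/17.
Choosing δ = min(1, ε/17) ensures both conditions, hence |(-5z^2 + 2z - 1) + 8| < ε.

δ = min(1, ε/17)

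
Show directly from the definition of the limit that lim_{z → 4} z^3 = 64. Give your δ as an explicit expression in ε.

δ = min(1, ε/61)

Let ε > 0 be given. We seek δ > 0 with 0 < |z − 4| < δ ⇒ |z^3 − 64| < ε.
Factor: z^3 − 64 = (z − 4)(z^2 + 4z + 16), so |z^3 − 64| = |z − 4|·|z^2 + 4z + 16|.
Impose δ ≤ 1 so that |z| < 5; then |z^2 + 4z + 16| ≤ 61.
Hence |z^3 − 64| ≤ 61|z − 4|, which is < ε once |z − 4| < ε/61.
Take δ = min(1, ε/61). If 0 < |z − 4| < δ then both bounds hold and |z^3 − 64| ≤ 61|z − 4| < 61·(ε/61) = ε.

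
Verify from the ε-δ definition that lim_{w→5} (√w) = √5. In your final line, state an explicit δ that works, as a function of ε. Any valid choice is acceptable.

δ = min(5, √5·ε)

Let ε > 0. We want δ > 0 such that 0 < |w − 5| < δ implies |√w − √5| < ε.
Rationalise: √w − √5 = (w − 5)/(√w + √5), so |√w − √5| = |w − 5|/(√w + √5).
Restrict δ ≤ 5 so that |w − 5| < 5 forces w > 0, and then √w + √5 > √5.
Hence |√w − √5| < |w − 5|/√5, which is < ε once |w − 5| < √5·ε.
Take δ = min(5, √5·ε). If 0 < |w − 5| < δ then w > 0 and |√w − √5| < |w − 5|/√5 < ε.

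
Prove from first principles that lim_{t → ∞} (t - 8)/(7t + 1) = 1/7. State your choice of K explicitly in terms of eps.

K = (57/49)/eps

Fix eps > 0. We seek K > 0 such that t > K implies |(t - 8)/(7t + 1) − (1/7)| < eps.
(t - 8)/(7t + 1) − (1/7) = (7(t - 8) − (7t + 1)) / (7(7t + 1)) = -57/(7(7t + 1)).
For t > 0 we have 7t + 1 > 7t, so |(t - 8)/(7t + 1) − (1/7)| = 57/(7(7t + 1)) < 57/(7·7t) = (57/49)/t.
Thus |(t - 8)/(7t + 1) − (1/7)| < eps whenever t > (57/49)/eps.
Take K = (57/49)/eps. If t > K then |(t - 8)/(7t + 1) − (1/7)| < (57/49)/t < eps.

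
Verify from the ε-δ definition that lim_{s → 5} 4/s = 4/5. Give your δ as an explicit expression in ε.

Fix ε > 0. We seek δ > 0 such that 0 < |s − 5| < δ implies |4/s − (4/5)| < ε.
|4/s − (4/5)| = 4·|5 − s|/(5·|s|) = 4|s − 5|/(5|s|).
Restrict δ ≤ 5/2. Then |s − 5| < 5/2 gives |s| > 5/2, so 5|s| > 25/2.
Then |4/s − (4/5)| < 4|s − 5|/(25/2), which is < ε when |s − 5| < (25/8)ε.
Take δ = min(5/2, (25/8)ε). Then 0 < |s − 5| < δ gives both |s − 5| < 5/2 and |s − 5| < (25/8)ε, so |4/s − (4/5)| < ε.

δ = min(5/2, (25/8)ε)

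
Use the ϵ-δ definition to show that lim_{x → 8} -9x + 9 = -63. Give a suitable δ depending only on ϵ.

δ = ϵ/9

Let ϵ > 0 be given. We need δ > 0 so that 0 < |x − 8| < δ implies |(-9x + 9) + 63| < ϵ.
Since (-9x + 9) + 63 = -9(x − 8), we have |(-9x + 9) + 63| = 9|x − 8|.
Thus it suffices that |x − 8| < ϵ/9.
Choosing δ = ϵ/9 gives |(-9x + 9) + 63| = 9|x − 8| < ϵ whenever |x − 8| < δ.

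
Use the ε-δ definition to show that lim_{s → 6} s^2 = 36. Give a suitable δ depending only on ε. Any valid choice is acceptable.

δ = min(1, ε/13)

Suppose ε > 0. We seek δ > 0 with 0 < |s − 6| < δ ⇒ |s^2 − 36| < ε.
Factor: s^2 − 36 = (s − 6)(s + 6), so |s^2 − 36| = |s − 6|·|s + 6|.
Impose δ ≤ 1 so that |s| < 7; then |s + 6| ≤ 13.
Hence |s^2 − 36| ≤ 13|s − 6|, which is < ε once |s − 6| < ε/13.
Take δ = min(1, ε/13). If 0 < |s − 6| < δ then both bounds hold and |s^2 − 36| ≤ 13|s − 6| < 13·(ε/13) = ε.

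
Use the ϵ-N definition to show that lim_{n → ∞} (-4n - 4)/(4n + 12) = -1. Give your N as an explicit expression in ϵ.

N = 2/ϵ

Fix ϵ > 0. For n ≥ 1, |(-4n - 4)/(4n + 12) + 1| = |32|/(4(4n + 12)) = 32/(4(4n + 12)).
Since 4n + 12 ≥ 4n for n ≥ 1, this is ≤ 32/(4·4n) = 2/n.
So |(-4n - 4)/(4n + 12) + 1| < ϵ whenever n > 2/ϵ.
Take N = 2/ϵ. If n > N then |(-4n - 4)/(4n + 12) + 1| ≤ 2/n < ϵ.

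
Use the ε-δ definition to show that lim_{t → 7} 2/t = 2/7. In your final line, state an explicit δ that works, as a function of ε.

δ = min(7/2, (49/4)ε)

Fix ε > 0. We seek δ > 0 such that 0 < |t − 7| < δ implies |2/t − (2/7)| < ε.
|2/t − (2/7)| = 2·|7 − t|/(7·|t|) = 2|t − 7|/(7|t|).
Require δ ≤ 7/2 so that |t| > 7 − 7/2 = 7/2, hence 7|t| > 49/2.
Then |2/t − (2/7)| < 2|t − 7|/(49/2), which is < ε when |t − 7| < (49/4)ε.
Take δ = min(7/2, (49/4)ε). Then 0 < |t − 7| < δ gives both |t − 7| < 7/2 and |t − 7| < (49/4)ε, so |2/t − (2/7)| < ε.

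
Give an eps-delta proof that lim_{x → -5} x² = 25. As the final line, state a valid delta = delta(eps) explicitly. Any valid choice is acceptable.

Suppose eps > 0. We seek delta > 0 with 0 < |x + 5| < delta ⇒ |x² − 25| < eps.
Factor: x² − 25 = (x + 5)(x - 5), so |x² − 25| = |x + 5|·|x - 5|.
Restrict delta ≤ 1. Then |x + 5| < 1 gives |x| < 6, so by the triangle inequality |x - 5| ≤ 6 + 5 = 11.
Hence |x² − 25| ≤ 11|x + 5|, which is < eps once |x + 5| < eps/11.
Take delta = min(1, eps/11). If 0 < |x + 5| < delta then both bounds hold and |x² − 25| ≤ 11|x + 5| < 11·(eps/11) = eps.

delta = min(1, eps/11)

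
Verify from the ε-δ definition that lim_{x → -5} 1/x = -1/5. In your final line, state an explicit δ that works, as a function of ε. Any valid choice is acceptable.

δ = min(5/2, (25/2)ε)

Let ε > 0. We seek δ > 0 such that 0 < |x + 5| < δ implies |1/x + 1/5| < ε.
|1/x + 1/5| = |-5 − x|/(5·|x|) = |x + 5|/(5|x|).
Restrict δ ≤ 5/2. Then |x + 5| < 5/2 gives |x| > 5/2, so 5|x| > 25/2.
Then |1/x + 1/5| < |x + 5|/(25/2), which is < ε when |x + 5| < (25/2)ε.
Take δ = min(5/2, (25/2)ε). Then 0 < |x + 5| < δ gives both |x + 5| < 5/2 and |x + 5| < (25/2)ε, so |1/x + 1/5| < ε.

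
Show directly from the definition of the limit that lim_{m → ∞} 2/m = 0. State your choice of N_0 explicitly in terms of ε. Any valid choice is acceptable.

N_0 = 2/ε

Suppose ε > 0. For m ≥ 1, |2/m − 0| = 2/(m) ≤ 2/m.
We need 2/m < ε, i.e. m > 2/ε.
Take N_0 = 2/ε. If m > N_0 then |2/m| ≤ 2/m < ε.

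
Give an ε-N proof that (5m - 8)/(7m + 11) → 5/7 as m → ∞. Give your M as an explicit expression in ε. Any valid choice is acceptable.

Let ε > 0. For m ≥ 1, |(5m - 8)/(7m + 11) − (5/7)| = |-111|/(7(7m + 11)) = 111/(7(7m + 11)).
Since 7m + 11 ≥ 7m for m ≥ 1, this is ≤ 111/(7·7m) = (111/49)/m.
So |(5m - 8)/(7m + 11) − (5/7)| < ε whenever m > (111/49)/ε.
Take M = (111/49)/ε. If m > M then |(5m - 8)/(7m + 11) − (5/7)| ≤ (111/49)/m < ε.

M = (111/49)/ε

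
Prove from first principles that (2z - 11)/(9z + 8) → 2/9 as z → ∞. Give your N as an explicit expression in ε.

N = (115/81)/ε

Let ε > 0. We seek N > 0 such that z > N implies |(2z - 11)/(9z + 8) − (2/9)| < ε.
(2z - 11)/(9z + 8) − (2/9) = (9(2z - 11) − 2(9z + 8)) / (9(9z + 8)) = -115/(9(9z + 8)).
For z > 0 we have 9z + 8 > 9z, so |(2z - 11)/(9z + 8) − (2/9)| = 115/(9(9z + 8)) < 115/(9·9z) = (115/81)/z.
Thus |(2z - 11)/(9z + 8) − (2/9)| < ε whenever z > (115/81)/ε.
Take N = (115/81)/ε. If z > N then |(2z - 11)/(9z + 8) − (2/9)| < (115/81)/z < ε.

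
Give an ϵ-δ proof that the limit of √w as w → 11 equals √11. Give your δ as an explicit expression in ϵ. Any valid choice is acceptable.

Let ϵ > 0 be given. We want δ > 0 such that 0 < |w − 11| < δ implies |√w − √11| < ϵ.
Multiplying by the conjugate, |√w − √11| = |w − 11|/(√w + √11).
Restrict δ ≤ 11 so that |w − 11| < 11 forces w > 0, and then √w + √11 > √11.
Hence |√w − √11| < |w − 11|/√11, which is < ϵ once |w − 11| < √11·ϵ.
Take δ = min(11, √11·ϵ). If 0 < |w − 11| < δ then w > 0 and |√w − √11| < |w − 11|/√11 < ϵ.

δ = min(11, √11·ϵ)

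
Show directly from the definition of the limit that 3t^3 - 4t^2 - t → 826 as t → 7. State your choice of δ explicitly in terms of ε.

Let ε > 0. We want δ > 0 such that 0 < |t − 7| < δ implies |(3t^3 - 4t^2 - t) − 826| < ε.
(3t^3 - 4t^2 - t) − 826 = 3t^3 - 4t^2 - t - 826 = (t − 7)(3t^2 + 17t + 118).
So |(3t^3 - 4t^2 - t) − 826| = |t − 7|·|3t^2 + 17t + 118|.
Assume first that |t − 7| < 2, so |t| < 9. Then |3t^2 + 17t + 118| ≤ 3·9^2 + 17·9 + 118 = 514.
Hence |(3t^3 - 4t^2 - t) − 826| ≤ 514|t − 7| < ε provided |t − 7| < ε/514.
Choosing δ = min(2, ε/514) ensures both conditions, hence |(3t^3 - 4t^2 - t) − 826| < ε.

δ = min(2, ε/514)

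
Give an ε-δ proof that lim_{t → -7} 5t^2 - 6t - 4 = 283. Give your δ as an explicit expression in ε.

δ = min(1, ε/81)

Fix ε > 0. We want δ > 0 such that 0 < |t + 7| < δ implies |(5t^2 - 6t - 4) − 283| < ε.
(5t^2 - 6t - 4) − 283 = 5t^2 - 6t - 287 = (t + 7)(5t - 41).
So |(5t^2 - 6t - 4) − 283| = |t + 7|·|5t - 41|.
Assume first that |t + 7| < 1, so |t| < 8. Then |5t - 41| ≤ 5·8 + 41 = 81.
Hence |(5t^2 - 6t - 4) − 283| ≤ 81|t + 7| < ε provided |t + 7| < ε/81.
Choosing δ = min(1, ε/81) ensures both conditions, hence |(5t^2 - 6t - 4) − 283| < ε.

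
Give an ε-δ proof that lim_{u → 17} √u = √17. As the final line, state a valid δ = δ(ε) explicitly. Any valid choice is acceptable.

Fix ε > 0. We want δ > 0 such that 0 < |u − 17| < δ implies |√u − √17| < ε.
Rationalise: √u − √17 = (u − 17)/(√u + √17), so |√u − √17| = |u − 17|/(√u + √17).
Restrict δ ≤ 17 so that |u − 17| < 17 forces u > 0, and then √u + √17 > √17.
Hence |√u − √17| < |u − 17|/√17, which is < ε once |u − 17| < √17·ε.
Take δ = min(17, √17·ε). If 0 < |u − 17| < δ then u > 0 and |√u − √17| < |u − 17|/√17 < ε.

δ = min(17, √17·ε)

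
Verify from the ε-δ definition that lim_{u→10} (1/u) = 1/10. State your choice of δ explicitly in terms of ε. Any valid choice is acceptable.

Let ε > 0 be given. We seek δ > 0 such that 0 < |u − 10| < δ implies |1/u − (1/10)| < ε.
|1/u − (1/10)| = |10 − u|/(10·|u|) = |u − 10|/(10|u|).
Restrict δ ≤ 5. Then |u − 10| < 5 gives |u| > 5, so 10|u| > 50.
Then |1/u − (1/10)| < |u − 10|/50, which is < ε when |u − 10| < 50ε.
Take δ = min(5, 50ε). Then 0 < |u − 10| < δ gives both |u − 10| < 5 and |u − 10| < 50ε, so |1/u − (1/10)| < ε.

δ = min(5, 50ε)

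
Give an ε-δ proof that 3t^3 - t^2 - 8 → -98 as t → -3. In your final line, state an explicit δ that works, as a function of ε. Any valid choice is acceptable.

Fix ε > 0. We want δ > 0 such that 0 < |t + 3| < δ implies |(3t^3 - t^2 - 8) + 98| < ε.
(3t^3 - t^2 - 8) + 98 = 3t^3 - t^2 + 90 = (t + 3)(3t^2 - 10t + 30).
So |(3t^3 - t^2 - 8) + 98| = |t + 3|·|3t^2 - 10t + 30|.
Assume first that |t + 3| < 2, so |t| < 5. Then |3t^2 - 10t + 30| ≤ 3·5^2 + 10·5 + 30 = 155.
Hence |(3t^3 - t^2 - 8) + 98| ≤ 155|t + 3| < ε provided |t + 3| < ε/155.
Take δ = min(2, ε/155). Then 0 < |t + 3| < δ gives both |t + 3| < 2 and |t + 3| < ε/155, so |(3t^3 - t^2 - 8) + 98| < ε.

δ = min(2, ε/155)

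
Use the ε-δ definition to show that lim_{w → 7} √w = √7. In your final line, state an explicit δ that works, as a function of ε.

δ = min(7, √7·ε)

Let ε > 0. We want δ > 0 such that 0 < |w − 7| < δ implies |√w − √7| < ε.
Multiplying by the conjugate, |√w − √7| = |w − 7|/(√w + √7).
Restrict δ ≤ 7 so that |w − 7| < 7 forces w > 0, and then √w + √7 > √7.
Hence |√w − √7| < |w − 7|/√7, which is < ε once |w − 7| < √7·ε.
Take δ = min(7, √7·ε). If 0 < |w − 7| < δ then w > 0 and |√w − √7| < |w − 7|/√7 < ε.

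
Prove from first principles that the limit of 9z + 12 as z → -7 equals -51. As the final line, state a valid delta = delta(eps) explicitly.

Let eps > 0 be given. We need delta > 0 so that 0 < |z + 7| < delta implies |(9z + 12) + 51| < eps.
|(9z + 12) + 51| = |9z + 63| = 9|z + 7|.
So 9|z + 7| < eps exactly when |z + 7| < eps/9.
Choosing delta = eps/9 gives |(9z + 12) + 51| = 9|z + 7| < eps whenever |z + 7| < delta.

delta = eps/9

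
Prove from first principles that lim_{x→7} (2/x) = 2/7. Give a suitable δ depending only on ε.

Suppose ε > 0. We seek δ > 0 such that 0 < |x − 7| < δ implies |2/x − (2/7)| < ε.
|2/x − (2/7)| = 2·|7 − x|/(7·|x|) = 2|x − 7|/(7|x|).
Restrict δ ≤ 7/2. Then |x − 7| < 7/2 gives |x| > 7/2, so 7|x| > 49/2.
Then |2/x − (2/7)| < 2|x − 7|/(49/2), which is < ε when |x − 7| < (49/4)ε.
Take δ = min(7/2, (49/4)ε). Then 0 < |x − 7| < δ gives both |x − 7| < 7/2 and |x − 7| < (49/4)ε, so |2/x − (2/7)| < ε.

δ = min(7/2, (49/4)ε)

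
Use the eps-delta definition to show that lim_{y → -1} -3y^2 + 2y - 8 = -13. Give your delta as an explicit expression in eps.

delta = min(2, eps/14)

Suppose eps > 0. We want delta > 0 such that 0 < |y + 1| < delta implies |(-3y^2 + 2y - 8) + 13| < eps.
(-3y^2 + 2y - 8) + 13 = -3y^2 + 2y + 5 = (y + 1)(-3y + 5).
So |(-3y^2 + 2y - 8) + 13| = |y + 1|·|-3y + 5|.
Require delta ≤ 2. Then |y + 1| < 2 gives |y| < 3, and by the triangle inequality |-3y + 5| ≤ 3·3 + 5 = 14.
Hence |(-3y^2 + 2y - 8) + 13| ≤ 14|y + 1| < eps provided |y + 1| < eps/14.
Take delta = min(2, eps/14). Then 0 < |y + 1| < delta gives both |y + 1| < 2 and |y + 1| < eps/14, so |(-3y^2 + 2y - 8) + 13| < eps.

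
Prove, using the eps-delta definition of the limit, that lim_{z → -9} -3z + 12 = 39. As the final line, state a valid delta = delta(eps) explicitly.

Suppose eps > 0. We need delta > 0 so that 0 < |z + 9| < delta implies |(-3z + 12) − 39| < eps.
|(-3z + 12) − 39| = |-3z - 27| = 3|z + 9|.
So 3|z + 9| < eps exactly when |z + 9| < eps/3.
Choosing delta = eps/3 gives |(-3z + 12) − 39| = 3|z + 9| < eps whenever |z + 9| < delta.

delta = eps/3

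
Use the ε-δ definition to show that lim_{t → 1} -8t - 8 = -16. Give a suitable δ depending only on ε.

δ = ε/8

Let ε > 0. We need δ > 0 so that 0 < |t − 1| < δ implies |(-8t - 8) + 16| < ε.
|(-8t - 8) + 16| = |-8t + 8| = 8|t − 1|.
So 8|t − 1| < ε exactly when |t − 1| < ε/8.
Choosing δ = ε/8 gives |(-8t - 8) + 16| = 8|t − 1| < ε whenever |t − 1| < δ.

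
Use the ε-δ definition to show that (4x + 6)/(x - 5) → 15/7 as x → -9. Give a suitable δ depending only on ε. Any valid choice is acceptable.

δ = min(7, (49/13)ε)

Fix ε > 0. We want δ > 0 with 0 < |x + 9| < δ ⇒ |(4x + 6)/(x - 5) − (15/7)| < ε.
Combining over a common denominator, (4x + 6)/(x - 5) − (15/7) = [(4x + 6)·(-14) − (-30)·(x - 5)] / [(-14)·(x - 5)] = -26(x + 9) / ((-14)(x - 5)).
So |(4x + 6)/(x - 5) − (15/7)| = 26|x + 9| / (14·|x − 5|).
Require δ ≤ 7, so |x − 5| ≥ |-14| − |x + 9| > 14 − 7 = 7.
Hence |(4x + 6)/(x - 5) − (15/7)| < 26|x + 9|/(14·7) = (13/49)|x + 9|, which is < ε once |x + 9| < (49/13)ε.
Take δ = min(7, (49/13)ε). Then 0 < |x + 9| < δ forces both bounds, so |(4x + 6)/(x - 5) − (15/7)| < ε.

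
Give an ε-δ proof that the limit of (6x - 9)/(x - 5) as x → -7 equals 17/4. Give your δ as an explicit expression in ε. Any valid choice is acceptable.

δ = min(6, (24/7)ε)

Let ε > 0. We want δ > 0 with 0 < |x + 7| < δ ⇒ |(6x - 9)/(x - 5) − (17/4)| < ε.
Combining over a common denominator, (6x - 9)/(x - 5) − (17/4) = [(6x - 9)·(-12) − (-51)·(x - 5)] / [(-12)·(x - 5)] = -21(x + 7) / ((-12)(x - 5)).
So |(6x - 9)/(x - 5) − (17/4)| = 21|x + 7| / (12·|x − 5|).
Require δ ≤ 6, so |x − 5| ≥ |-12| − |x + 7| > 12 − 6 = 6.
Hence |(6x - 9)/(x - 5) − (17/4)| < 21|x + 7|/(12·6) = (7/24)|x + 7|, which is < ε once |x + 7| < (24/7)ε.
Take δ = min(6, (24/7)ε). Then 0 < |x + 7| < δ forces both bounds, so |(6x - 9)/(x - 5) − (17/4)| < ε.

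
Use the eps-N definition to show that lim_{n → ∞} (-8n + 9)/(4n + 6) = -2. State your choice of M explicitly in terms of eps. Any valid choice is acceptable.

M = (21/4)/eps

Suppose eps > 0. For n ≥ 1, |(-8n + 9)/(4n + 6) + 2| = |84|/(4(4n + 6)) = 84/(4(4n + 6)).
Since 4n + 6 ≥ 4n for n ≥ 1, this is ≤ 84/(4·4n) = (21/4)/n.
So |(-8n + 9)/(4n + 6) + 2| < eps whenever n > (21/4)/eps.
Take M = (21/4)/eps. If n > M then |(-8n + 9)/(4n + 6) + 2| ≤ (21/4)/n < eps.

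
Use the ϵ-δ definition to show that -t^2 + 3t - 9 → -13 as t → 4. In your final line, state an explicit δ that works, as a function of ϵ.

δ = min(1, ϵ/6)

Let ϵ > 0 be given. We want δ > 0 such that 0 < |t − 4| < δ implies |(-t^2 + 3t - 9) + 13| < ϵ.
(-t^2 + 3t - 9) + 13 = -t^2 + 3t + 4 = (t − 4)(-t - 1).
So |(-t^2 + 3t - 9) + 13| = |t − 4|·|-t - 1|.
Assume first that |t − 4| < 1, so |t| < 5. Then |-t - 1| ≤ 5 + 1 = 6.
Hence |(-t^2 + 3t - 9) + 13| ≤ 6|t − 4| < ϵ provided |t − 4| < ϵ/6.
Choosing δ = min(1, ϵ/6) ensures both conditions, hence |(-t^2 + 3t - 9) + 13| < ϵ.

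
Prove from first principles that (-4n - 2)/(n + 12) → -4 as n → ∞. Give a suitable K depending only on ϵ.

K = 46/ϵ

Let ϵ > 0. For n ≥ 1, |(-4n - 2)/(n + 12) + 4| = |46|/((n + 12)) = 46/((n + 12)).
Since n + 12 ≥ n for n ≥ 1, this is ≤ 46/(n) = 46/n.
So |(-4n - 2)/(n + 12) + 4| < ϵ whenever n > 46/ϵ.
Take K = 46/ϵ. If n > K then |(-4n - 2)/(n + 12) + 4| ≤ 46/n < ϵ.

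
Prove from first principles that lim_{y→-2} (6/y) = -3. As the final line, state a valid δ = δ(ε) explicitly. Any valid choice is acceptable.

Let ε > 0 be given. We seek δ > 0 such that 0 < |y + 2| < δ implies |6/y + 3| < ε.
|6/y + 3| = 6·|-2 − y|/(2·|y|) = 6|y + 2|/(2|y|).
Restrict δ ≤ 1. Then |y + 2| < 1 gives |y| > 1, so 2|y| > 2.
Then |6/y + 3| < 6|y + 2|/2, which is < ε when |y + 2| < (1/3)ε.
Take δ = min(1, (1/3)ε). Then 0 < |y + 2| < δ gives both |y + 2| < 1 and |y + 2| < (1/3)ε, so |6/y + 3| < ε.

δ = min(1, (1/3)ε)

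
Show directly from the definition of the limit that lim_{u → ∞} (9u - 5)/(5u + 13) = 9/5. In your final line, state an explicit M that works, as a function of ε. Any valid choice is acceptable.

Suppose ε > 0. We seek M > 0 such that u > M implies |(9u - 5)/(5u + 13) − (9/5)| < ε.
(9u - 5)/(5u + 13) − (9/5) = (5(9u - 5) − 9(5u + 13)) / (5(5u + 13)) = -142/(5(5u + 13)).
For u > 0 we have 5u + 13 > 5u, so |(9u - 5)/(5u + 13) − (9/5)| = 142/(5(5u + 13)) < 142/(5·5u) = (142/25)/u.
Thus |(9u - 5)/(5u + 13) − (9/5)| < ε whenever u > (142/25)/ε.
Take M = (142/25)/ε. If u > M then |(9u - 5)/(5u + 13) − (9/5)| < (142/25)/u < ε.

M = (142/25)/ε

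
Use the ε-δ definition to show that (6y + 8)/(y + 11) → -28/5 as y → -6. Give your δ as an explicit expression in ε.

δ = min(5/2, (25/116)ε)

Suppose ε > 0. We want δ > 0 with 0 < |y + 6| < δ ⇒ |(6y + 8)/(y + 11) + 28/5| < ε.
Combining over a common denominator, (6y + 8)/(y + 11) + 28/5 = [(6y + 8)·5 − (-28)·(y + 11)] / [5·(y + 11)] = 58(y + 6) / (5(y + 11)).
So |(6y + 8)/(y + 11) + 28/5| = 58|y + 6| / (5·|y + 11|).
Restrict δ ≤ 5/2. Then |y + 6| < 5/2 gives |y + 11| = |(y + 6) + 5| ≥ 5 − 5/2 = 5/2.
Hence |(6y + 8)/(y + 11) + 28/5| < 58|y + 6|/(5·(5/2)) = (116/25)|y + 6|, which is < ε once |y + 6| < (25/116)ε.
Take δ = min(5/2, (25/116)ε). Then 0 < |y + 6| < δ forces both bounds, so |(6y + 8)/(y + 11) + 28/5| < ε.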